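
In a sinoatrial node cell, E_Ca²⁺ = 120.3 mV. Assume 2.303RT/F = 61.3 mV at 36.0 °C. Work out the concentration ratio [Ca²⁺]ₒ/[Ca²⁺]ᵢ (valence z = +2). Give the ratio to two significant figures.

log₁₀([out]/[in]) = E·z/(61.3) = 120.3 × 2 / 61.3 = 3.9250
[out]/[in] = 10^(3.9250) = 8413

8400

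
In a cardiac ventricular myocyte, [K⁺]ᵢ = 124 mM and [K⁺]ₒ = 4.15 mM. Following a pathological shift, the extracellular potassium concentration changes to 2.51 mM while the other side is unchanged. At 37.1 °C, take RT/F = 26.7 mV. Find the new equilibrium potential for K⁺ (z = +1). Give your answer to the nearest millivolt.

-104 mV

After the shift: [K⁺]_out = 2.51, [K⁺]_in = 124 mM.
E_new = (26.7/1)·ln(2.51/124) = 26.70 · (-3.9000) = -104.13 mV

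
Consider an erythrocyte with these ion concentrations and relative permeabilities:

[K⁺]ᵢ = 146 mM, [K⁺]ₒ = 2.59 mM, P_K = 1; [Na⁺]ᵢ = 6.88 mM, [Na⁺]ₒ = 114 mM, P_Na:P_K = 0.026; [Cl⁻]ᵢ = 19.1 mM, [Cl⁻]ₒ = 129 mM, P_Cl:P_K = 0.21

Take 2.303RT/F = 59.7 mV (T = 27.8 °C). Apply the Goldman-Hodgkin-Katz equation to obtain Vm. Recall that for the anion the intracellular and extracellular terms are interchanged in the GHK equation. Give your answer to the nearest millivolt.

Vm = 59.7 · log₁₀[(Σ P·[cation]ₒ + Σ P·[anion]ᵢ) / (Σ P·[cation]ᵢ + Σ P·[anion]ₒ)]
Numerator = 1×2.59 + 0.026×114 + 0.21×19.1 = 9.565
Denominator = 1×146 + 0.026×6.88 + 0.21×129 = 173.3
Vm = 59.7 · log₁₀(0.055203) = 59.7 × (-1.2580) = -75.10 mV

-75 mV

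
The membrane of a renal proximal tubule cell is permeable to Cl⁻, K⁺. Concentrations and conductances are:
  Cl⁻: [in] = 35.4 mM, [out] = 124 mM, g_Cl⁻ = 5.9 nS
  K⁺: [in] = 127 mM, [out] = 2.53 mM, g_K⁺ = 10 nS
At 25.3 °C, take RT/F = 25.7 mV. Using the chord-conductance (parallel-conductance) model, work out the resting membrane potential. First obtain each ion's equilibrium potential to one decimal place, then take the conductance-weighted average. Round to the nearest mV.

-75 mV

E_Cl⁻ = (25.7/-1)·ln(124/35.4) = -32.2 mV
E_K⁺ = (25.7/1)·ln(2.53/127) = -100.6 mV
Vm = (Σ gᵢEᵢ)/(Σ gᵢ) = (5.9·-32.2 + 10·-100.6) / (5.9 + 10)
= -1195.98 / 15.9 = -75.22 mV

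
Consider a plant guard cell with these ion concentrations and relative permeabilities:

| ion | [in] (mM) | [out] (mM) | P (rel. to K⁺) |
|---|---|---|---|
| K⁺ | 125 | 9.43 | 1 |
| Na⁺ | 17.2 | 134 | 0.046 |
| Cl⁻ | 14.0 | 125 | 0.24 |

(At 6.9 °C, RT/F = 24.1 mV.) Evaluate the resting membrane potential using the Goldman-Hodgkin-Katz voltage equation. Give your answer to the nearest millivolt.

-51 mV

Vm = 24.1 · ln[(Σ P·[cation]ₒ + Σ P·[anion]ᵢ) / (Σ P·[cation]ᵢ + Σ P·[anion]ₒ)]
Numerator = 1×9.43 + 0.046×134 + 0.24×14.0 = 18.95
Denominator = 1×125 + 0.046×17.2 + 0.24×125 = 155.8
Vm = 24.1 · ln(0.12166) = 24.1 × (-2.1065) = -50.77 mV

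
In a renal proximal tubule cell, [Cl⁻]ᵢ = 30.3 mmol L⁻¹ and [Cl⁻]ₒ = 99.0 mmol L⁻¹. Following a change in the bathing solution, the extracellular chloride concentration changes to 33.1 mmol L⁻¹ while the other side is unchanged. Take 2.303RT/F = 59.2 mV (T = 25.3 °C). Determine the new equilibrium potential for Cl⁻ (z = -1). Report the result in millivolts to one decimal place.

After the shift: [Cl⁻]_out = 33.1, [Cl⁻]_in = 30.3 mmol L⁻¹.
E_new = (59.2/-1)·log₁₀(33.1/30.3) = -59.20 · (0.0384) = -2.27 mV

-2.3 mV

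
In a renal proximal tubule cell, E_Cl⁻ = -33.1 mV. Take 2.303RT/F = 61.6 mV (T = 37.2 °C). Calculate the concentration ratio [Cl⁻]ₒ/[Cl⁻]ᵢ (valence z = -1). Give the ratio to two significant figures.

log₁₀([out]/[in]) = E·z/(61.6) = -33.1 × -1 / 61.6 = 0.5373
[out]/[in] = 10^(0.5373) = 3.446

3.4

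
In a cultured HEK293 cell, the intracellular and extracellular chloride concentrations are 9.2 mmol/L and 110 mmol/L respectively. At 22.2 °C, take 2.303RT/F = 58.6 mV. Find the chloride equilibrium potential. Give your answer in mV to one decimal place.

-63.1 mV

E = (58.6/z) · log₁₀([Cl⁻]_out/[Cl⁻]_in) with z = -1.
For an anion, dividing by z = -1 reverses the sign.
= (58.6/-1) · log₁₀(110/9.2) = -58.60 · log₁₀(11.96)
= -58.60 · (1.0776) = -63.15 mV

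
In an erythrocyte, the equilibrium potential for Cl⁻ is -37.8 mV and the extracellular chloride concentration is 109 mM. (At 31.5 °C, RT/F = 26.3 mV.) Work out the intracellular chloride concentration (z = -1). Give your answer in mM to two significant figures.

Nernst: E = (26.3/-1) · ln([out]/[in]), so ln([out]/[in]) = -37.8 × -1 / 26.3 = 1.4373.
[out]/[in] = e^(1.4373) = 4.209.
[in] = 109 / 4.209 = 25.9 mM.

26 mM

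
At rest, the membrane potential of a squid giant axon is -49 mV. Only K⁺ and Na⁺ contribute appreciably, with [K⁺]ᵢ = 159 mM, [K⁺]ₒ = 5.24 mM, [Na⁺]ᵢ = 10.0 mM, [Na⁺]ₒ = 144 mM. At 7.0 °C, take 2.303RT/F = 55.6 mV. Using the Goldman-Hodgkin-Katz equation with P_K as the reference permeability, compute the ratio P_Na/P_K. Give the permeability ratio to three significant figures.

0.110

Let α = P_Na/P_K. GHK: Vm = 55.6·log₁₀[(Kₒ + α·Naₒ)/(Kᵢ + α·Naᵢ)].
10^(Vm/55.6) = 10^(-49.0/55.6) = 0.13143
So 0.13143·(Kᵢ + α·Naᵢ) = Kₒ + α·Naₒ → α = (0.13143·159.0 − 5.24) / (144.0 − 0.13143·10.0)
α = (20.9 − 5.24) / (144.0 − 1.314) = 15.66/142.7 = 0.1097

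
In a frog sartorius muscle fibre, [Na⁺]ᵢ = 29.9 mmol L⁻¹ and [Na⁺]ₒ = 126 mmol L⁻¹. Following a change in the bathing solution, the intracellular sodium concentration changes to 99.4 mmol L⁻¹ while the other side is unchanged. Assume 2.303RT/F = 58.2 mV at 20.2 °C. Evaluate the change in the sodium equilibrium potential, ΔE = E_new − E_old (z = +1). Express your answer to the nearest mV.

E_old = (58.2/1)·log₁₀(126/29.9) = 36.36 mV
E_new = (58.2/1)·log₁₀(126/99.4) = 5.99 mV
ΔE = 5.99 − (36.36) = -30.36 mV

-30 mV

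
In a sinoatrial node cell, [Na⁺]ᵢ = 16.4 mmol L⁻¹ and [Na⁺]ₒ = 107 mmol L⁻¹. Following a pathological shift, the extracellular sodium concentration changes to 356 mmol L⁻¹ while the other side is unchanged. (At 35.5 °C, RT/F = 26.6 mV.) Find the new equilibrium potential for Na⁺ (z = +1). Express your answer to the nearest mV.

82 mV

After the shift: [Na⁺]_out = 356, [Na⁺]_in = 16.4 mmol L⁻¹.
E_new = (26.6/1)·ln(356/16.4) = 26.60 · (3.0776) = 81.87 mV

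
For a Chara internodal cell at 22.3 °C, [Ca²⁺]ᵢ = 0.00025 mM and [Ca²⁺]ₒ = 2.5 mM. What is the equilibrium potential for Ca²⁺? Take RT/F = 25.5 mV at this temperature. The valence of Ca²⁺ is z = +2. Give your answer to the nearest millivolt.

117 mV

E = (25.5/z) · ln([Ca²⁺]_out/[Ca²⁺]_in) with z = +2.
= (25.5/2) · ln(2.5/0.00025) = 12.75 · ln(1e+04)
= 12.75 · (9.2103) = 117.43 mV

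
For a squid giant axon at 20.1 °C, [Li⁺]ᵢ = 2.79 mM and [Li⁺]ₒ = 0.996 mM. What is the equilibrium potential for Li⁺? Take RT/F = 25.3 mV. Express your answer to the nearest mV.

-26 mV

E = (25.3/z) · ln([Li⁺]_out/[Li⁺]_in) with z = +1.
= (25.3/1) · ln(0.996/2.79) = 25.30 · ln(0.357)
= 25.30 · (-1.0300) = -26.06 mV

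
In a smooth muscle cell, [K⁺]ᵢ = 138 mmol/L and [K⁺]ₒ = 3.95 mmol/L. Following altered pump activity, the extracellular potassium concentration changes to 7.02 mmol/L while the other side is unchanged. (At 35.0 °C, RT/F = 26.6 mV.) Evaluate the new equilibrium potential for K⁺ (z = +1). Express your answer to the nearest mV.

-79 mV

After the shift: [K⁺]_out = 7.02, [K⁺]_in = 138 mmol/L.
E_new = (26.6/1)·ln(7.02/138) = 26.60 · (-2.9785) = -79.23 mV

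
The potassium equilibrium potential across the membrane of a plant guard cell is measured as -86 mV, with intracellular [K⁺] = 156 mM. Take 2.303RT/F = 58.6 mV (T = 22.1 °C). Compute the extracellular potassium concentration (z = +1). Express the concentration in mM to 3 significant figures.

5.32 mM

Nernst: E = (58.6/1) · log₁₀([out]/[in]), so log₁₀([out]/[in]) = -86.0 × 1 / 58.6 = -1.4676.
[out]/[in] = 10^(-1.4676) = 0.03407.
[out] = 0.03407 × 156 = 5.316 mM.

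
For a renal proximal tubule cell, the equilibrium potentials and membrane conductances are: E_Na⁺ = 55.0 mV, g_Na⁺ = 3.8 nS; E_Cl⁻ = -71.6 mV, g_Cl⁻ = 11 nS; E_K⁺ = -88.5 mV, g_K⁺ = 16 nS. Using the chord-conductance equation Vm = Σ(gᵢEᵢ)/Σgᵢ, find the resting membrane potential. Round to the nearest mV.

Σ gᵢEᵢ = 3.8·(55.0) + 11·(-71.6) + 16·(-88.5) = -1994.60
Σ gᵢ = 3.8 + 11 + 16 = 30.8
Vm = -1994.60 / 30.8 = -64.76 mV

-65 mV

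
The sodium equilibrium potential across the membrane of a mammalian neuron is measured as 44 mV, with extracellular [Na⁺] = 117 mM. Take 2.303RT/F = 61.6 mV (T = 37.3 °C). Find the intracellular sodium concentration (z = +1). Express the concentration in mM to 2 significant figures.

23 mM

Nernst: E = (61.6/1) · log₁₀([out]/[in]), so log₁₀([out]/[in]) = 44.0 × 1 / 61.6 = 0.7143.
[out]/[in] = 10^(0.7143) = 5.179.
[in] = 117 / 5.179 = 22.59 mM.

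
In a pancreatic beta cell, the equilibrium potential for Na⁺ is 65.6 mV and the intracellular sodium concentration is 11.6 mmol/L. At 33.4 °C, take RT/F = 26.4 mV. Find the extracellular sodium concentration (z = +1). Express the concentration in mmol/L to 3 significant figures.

Nernst: E = (26.4/1) · ln([out]/[in]), so ln([out]/[in]) = 65.6 × 1 / 26.4 = 2.4848.
[out]/[in] = e^(2.4848) = 12.
[out] = 12 × 11.6 = 139.2 mmol/L.

139 mmol/L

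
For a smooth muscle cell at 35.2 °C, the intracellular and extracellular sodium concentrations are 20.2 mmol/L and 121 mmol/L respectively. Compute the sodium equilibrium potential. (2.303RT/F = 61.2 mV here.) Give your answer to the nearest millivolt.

E = (61.2/z) · log₁₀([Na⁺]_out/[Na⁺]_in) with z = +1.
= (61.2/1) · log₁₀(121/20.2) = 61.20 · log₁₀(5.99)
= 61.20 · (0.7774) = 47.58 mV

48 mV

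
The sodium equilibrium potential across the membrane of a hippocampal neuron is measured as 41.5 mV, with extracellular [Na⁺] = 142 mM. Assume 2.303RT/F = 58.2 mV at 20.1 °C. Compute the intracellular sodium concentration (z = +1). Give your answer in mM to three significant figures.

Nernst: E = (58.2/1) · log₁₀([out]/[in]), so log₁₀([out]/[in]) = 41.5 × 1 / 58.2 = 0.7131.
[out]/[in] = 10^(0.7131) = 5.165.
[in] = 142 / 5.165 = 27.49 mM.

27.5 mM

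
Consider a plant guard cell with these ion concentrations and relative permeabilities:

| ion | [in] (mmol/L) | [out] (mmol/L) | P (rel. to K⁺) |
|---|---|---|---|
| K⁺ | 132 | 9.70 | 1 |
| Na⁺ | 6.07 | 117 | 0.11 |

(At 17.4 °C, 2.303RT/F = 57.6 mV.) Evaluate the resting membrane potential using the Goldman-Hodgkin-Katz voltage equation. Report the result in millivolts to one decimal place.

Vm = 57.6 · log₁₀[(Σ P·[cation]ₒ + Σ P·[anion]ᵢ) / (Σ P·[cation]ᵢ + Σ P·[anion]ₒ)]
Numerator = 1×9.70 + 0.11×117 = 22.57
Denominator = 1×132 + 0.11×6.07 = 132.7
Vm = 57.6 · log₁₀(0.17012) = 57.6 × (-0.7692) = -44.31 mV

-44.3 mV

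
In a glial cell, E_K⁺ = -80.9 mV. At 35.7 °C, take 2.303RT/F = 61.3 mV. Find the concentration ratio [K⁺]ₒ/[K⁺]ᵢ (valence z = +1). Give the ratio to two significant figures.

0.048

log₁₀([out]/[in]) = E·z/(61.3) = -80.9 × 1 / 61.3 = -1.3197
[out]/[in] = 10^(-1.3197) = 0.04789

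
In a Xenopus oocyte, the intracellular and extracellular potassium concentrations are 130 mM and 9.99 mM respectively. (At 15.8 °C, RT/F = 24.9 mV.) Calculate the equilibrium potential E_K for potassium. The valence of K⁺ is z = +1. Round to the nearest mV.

E = (24.9/z) · ln([K⁺]_out/[K⁺]_in) with z = +1.
= (24.9/1) · ln(9.99/130) = 24.90 · ln(0.07685)
= 24.90 · (-2.5659) = -63.89 mV

-64 mV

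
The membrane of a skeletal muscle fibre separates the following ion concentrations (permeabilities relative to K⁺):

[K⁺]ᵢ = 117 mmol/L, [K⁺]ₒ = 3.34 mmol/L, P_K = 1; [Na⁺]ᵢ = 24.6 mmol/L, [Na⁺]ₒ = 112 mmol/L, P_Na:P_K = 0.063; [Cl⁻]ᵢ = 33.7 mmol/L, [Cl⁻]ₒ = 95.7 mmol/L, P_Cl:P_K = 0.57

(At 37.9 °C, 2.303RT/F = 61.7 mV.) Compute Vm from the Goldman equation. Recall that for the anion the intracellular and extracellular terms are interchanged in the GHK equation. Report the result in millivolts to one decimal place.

Vm = 61.7 · log₁₀[(Σ P·[cation]ₒ + Σ P·[anion]ᵢ) / (Σ P·[cation]ᵢ + Σ P·[anion]ₒ)]
Numerator = 1×3.34 + 0.063×112 + 0.57×33.7 = 29.61
Denominator = 1×117 + 0.063×24.6 + 0.57×95.7 = 173.1
Vm = 61.7 · log₁₀(0.17103) = 61.7 × (-0.7669) = -47.32 mV

-47.3 mV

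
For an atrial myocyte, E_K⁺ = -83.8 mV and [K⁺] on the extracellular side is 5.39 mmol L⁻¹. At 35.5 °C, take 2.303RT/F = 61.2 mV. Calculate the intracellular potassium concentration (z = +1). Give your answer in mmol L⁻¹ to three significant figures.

Nernst: E = (61.2/1) · log₁₀([out]/[in]), so log₁₀([out]/[in]) = -83.8 × 1 / 61.2 = -1.3693.
[out]/[in] = 10^(-1.3693) = 0.04273.
[in] = 5.39 / 0.04273 = 126.1 mmol L⁻¹.

126 mmol L⁻¹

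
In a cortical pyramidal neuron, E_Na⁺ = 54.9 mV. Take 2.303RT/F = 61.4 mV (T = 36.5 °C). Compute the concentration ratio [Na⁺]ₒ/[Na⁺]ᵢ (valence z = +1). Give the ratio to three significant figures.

7.84

log₁₀([out]/[in]) = E·z/(61.4) = 54.9 × 1 / 61.4 = 0.8941
[out]/[in] = 10^(0.8941) = 7.837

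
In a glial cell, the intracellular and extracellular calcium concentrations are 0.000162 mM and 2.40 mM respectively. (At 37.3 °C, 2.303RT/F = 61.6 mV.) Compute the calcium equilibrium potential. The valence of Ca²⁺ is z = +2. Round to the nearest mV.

128 mV

E = (61.6/z) · log₁₀([Ca²⁺]_out/[Ca²⁺]_in) with z = +2.
= (61.6/2) · log₁₀(2.40/0.000162) = 30.80 · log₁₀(1.481e+04)
= 30.80 · (4.1707) = 128.46 mV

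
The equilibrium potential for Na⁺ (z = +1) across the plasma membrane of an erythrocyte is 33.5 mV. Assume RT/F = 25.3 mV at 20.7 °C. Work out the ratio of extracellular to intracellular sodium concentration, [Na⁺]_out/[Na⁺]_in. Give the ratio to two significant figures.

ln([out]/[in]) = E·z/(25.3) = 33.5 × 1 / 25.3 = 1.3241
[out]/[in] = e^(1.3241) = 3.759

3.8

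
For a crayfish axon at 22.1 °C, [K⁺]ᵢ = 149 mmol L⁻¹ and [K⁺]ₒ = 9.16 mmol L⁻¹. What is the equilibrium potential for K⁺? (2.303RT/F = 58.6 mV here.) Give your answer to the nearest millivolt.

E = (58.6/z) · log₁₀([K⁺]_out/[K⁺]_in) with z = +1.
= (58.6/1) · log₁₀(9.16/149) = 58.60 · log₁₀(0.06148)
= 58.60 · (-1.2113) = -70.98 mV

-71 mV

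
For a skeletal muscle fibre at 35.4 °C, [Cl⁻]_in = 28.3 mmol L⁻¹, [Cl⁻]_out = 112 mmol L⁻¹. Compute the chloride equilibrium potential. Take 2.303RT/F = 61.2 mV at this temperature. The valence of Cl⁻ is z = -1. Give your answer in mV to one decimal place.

-36.6 mV

E = (61.2/z) · log₁₀([Cl⁻]_out/[Cl⁻]_in) with z = -1.
For an anion, dividing by z = -1 reverses the sign.
= (61.2/-1) · log₁₀(112/28.3) = -61.20 · log₁₀(3.958)
= -61.20 · (0.5974) = -36.56 mV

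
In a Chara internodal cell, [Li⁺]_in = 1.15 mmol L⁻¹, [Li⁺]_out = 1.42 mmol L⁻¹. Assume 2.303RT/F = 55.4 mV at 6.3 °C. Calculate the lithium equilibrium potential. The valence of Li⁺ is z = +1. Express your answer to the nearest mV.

E = (55.4/z) · log₁₀([Li⁺]_out/[Li⁺]_in) with z = +1.
= (55.4/1) · log₁₀(1.42/1.15) = 55.40 · log₁₀(1.235)
= 55.40 · (0.0916) = 5.07 mV

5 mV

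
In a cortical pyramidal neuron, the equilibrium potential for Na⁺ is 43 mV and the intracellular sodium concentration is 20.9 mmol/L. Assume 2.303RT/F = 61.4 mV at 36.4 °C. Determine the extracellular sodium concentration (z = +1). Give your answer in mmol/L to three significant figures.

Nernst: E = (61.4/1) · log₁₀([out]/[in]), so log₁₀([out]/[in]) = 43.0 × 1 / 61.4 = 0.7003.
[out]/[in] = 10^(0.7003) = 5.016.
[out] = 5.016 × 20.9 = 104.8 mmol/L.

105 mmol/L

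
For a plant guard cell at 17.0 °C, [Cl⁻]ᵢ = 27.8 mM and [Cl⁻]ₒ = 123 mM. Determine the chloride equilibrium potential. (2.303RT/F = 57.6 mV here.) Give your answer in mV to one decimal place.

E = (57.6/z) · log₁₀([Cl⁻]_out/[Cl⁻]_in) with z = -1.
For an anion, dividing by z = -1 reverses the sign.
= (57.6/-1) · log₁₀(123/27.8) = -57.60 · log₁₀(4.424)
= -57.60 · (0.6459) = -37.20 mV

-37.2 mV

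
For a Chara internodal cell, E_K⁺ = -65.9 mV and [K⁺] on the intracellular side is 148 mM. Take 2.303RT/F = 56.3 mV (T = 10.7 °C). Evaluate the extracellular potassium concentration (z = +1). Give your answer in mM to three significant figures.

9.99 mM

Nernst: E = (56.3/1) · log₁₀([out]/[in]), so log₁₀([out]/[in]) = -65.9 × 1 / 56.3 = -1.1705.
[out]/[in] = 10^(-1.1705) = 0.06753.
[out] = 0.06753 × 148 = 9.994 mM.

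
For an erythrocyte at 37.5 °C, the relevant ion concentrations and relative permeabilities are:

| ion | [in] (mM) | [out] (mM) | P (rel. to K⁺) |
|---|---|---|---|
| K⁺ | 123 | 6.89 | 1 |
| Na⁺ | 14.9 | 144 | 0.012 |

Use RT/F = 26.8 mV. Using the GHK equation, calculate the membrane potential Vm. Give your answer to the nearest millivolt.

-71 mV

Vm = 26.8 · ln[(Σ P·[cation]ₒ + Σ P·[anion]ᵢ) / (Σ P·[cation]ᵢ + Σ P·[anion]ₒ)]
Numerator = 1×6.89 + 0.012×144 = 8.618
Denominator = 1×123 + 0.012×14.9 = 123.2
Vm = 26.8 · ln(0.069963) = 26.8 × (-2.6598) = -71.28 mV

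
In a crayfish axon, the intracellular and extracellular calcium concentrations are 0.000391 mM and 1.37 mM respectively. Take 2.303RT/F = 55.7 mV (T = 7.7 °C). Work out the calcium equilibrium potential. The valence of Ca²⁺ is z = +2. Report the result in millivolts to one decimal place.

98.7 mV

E = (55.7/z) · log₁₀([Ca²⁺]_out/[Ca²⁺]_in) with z = +2.
= (55.7/2) · log₁₀(1.37/0.000391) = 27.85 · log₁₀(3504)
= 27.85 · (3.5445) = 98.72 mV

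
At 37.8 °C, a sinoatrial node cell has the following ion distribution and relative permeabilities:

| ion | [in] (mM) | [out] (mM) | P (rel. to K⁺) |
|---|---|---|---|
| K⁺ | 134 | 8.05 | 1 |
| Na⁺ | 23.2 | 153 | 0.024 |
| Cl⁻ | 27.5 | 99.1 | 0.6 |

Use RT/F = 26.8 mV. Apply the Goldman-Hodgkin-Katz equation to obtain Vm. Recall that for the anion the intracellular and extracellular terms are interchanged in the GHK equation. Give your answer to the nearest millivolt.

Vm = 26.8 · ln[(Σ P·[cation]ₒ + Σ P·[anion]ᵢ) / (Σ P·[cation]ᵢ + Σ P·[anion]ₒ)]
Numerator = 1×8.05 + 0.024×153 + 0.6×27.5 = 28.22
Denominator = 1×134 + 0.024×23.2 + 0.6×99.1 = 194
Vm = 26.8 · ln(0.14546) = 26.8 × (-1.9278) = -51.67 mV

-52 mV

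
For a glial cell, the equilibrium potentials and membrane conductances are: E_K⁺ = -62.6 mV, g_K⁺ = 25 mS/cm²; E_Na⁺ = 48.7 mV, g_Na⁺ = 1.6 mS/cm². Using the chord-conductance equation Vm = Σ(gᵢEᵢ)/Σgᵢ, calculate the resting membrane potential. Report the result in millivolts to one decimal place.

Σ gᵢEᵢ = 25·(-62.6) + 1.6·(48.7) = -1487.08
Σ gᵢ = 25 + 1.6 = 26.6
Vm = -1487.08 / 26.6 = -55.91 mV

-55.9 mV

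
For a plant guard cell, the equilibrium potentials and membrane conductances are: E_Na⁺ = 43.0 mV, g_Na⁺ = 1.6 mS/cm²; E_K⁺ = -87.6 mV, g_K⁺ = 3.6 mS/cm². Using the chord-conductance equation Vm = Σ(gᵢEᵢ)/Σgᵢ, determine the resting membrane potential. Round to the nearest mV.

Σ gᵢEᵢ = 1.6·(43.0) + 3.6·(-87.6) = -246.56
Σ gᵢ = 1.6 + 3.6 = 5.2
Vm = -246.56 / 5.2 = -47.42 mV

-47 mV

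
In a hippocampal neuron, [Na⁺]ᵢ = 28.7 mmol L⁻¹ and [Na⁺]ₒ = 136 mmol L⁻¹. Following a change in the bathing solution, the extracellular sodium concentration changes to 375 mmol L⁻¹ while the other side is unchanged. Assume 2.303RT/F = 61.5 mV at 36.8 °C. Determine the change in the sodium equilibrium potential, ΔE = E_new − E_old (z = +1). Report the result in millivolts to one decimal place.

27.1 mV

E_old = (61.5/1)·log₁₀(136/28.7) = 41.55 mV
E_new = (61.5/1)·log₁₀(375/28.7) = 68.64 mV
ΔE = 68.64 − (41.55) = 27.09 mV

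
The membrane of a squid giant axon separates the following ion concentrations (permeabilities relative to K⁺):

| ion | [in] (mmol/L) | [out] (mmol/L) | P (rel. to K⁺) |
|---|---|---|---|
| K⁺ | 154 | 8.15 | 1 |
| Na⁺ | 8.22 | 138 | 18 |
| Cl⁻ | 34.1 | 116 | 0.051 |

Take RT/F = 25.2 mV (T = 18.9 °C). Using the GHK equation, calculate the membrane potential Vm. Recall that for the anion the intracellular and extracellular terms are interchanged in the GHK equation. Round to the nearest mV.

53 mV

Vm = 25.2 · ln[(Σ P·[cation]ₒ + Σ P·[anion]ᵢ) / (Σ P·[cation]ᵢ + Σ P·[anion]ₒ)]
Numerator = 1×8.15 + 18×138 + 0.051×34.1 = 2494
Denominator = 1×154 + 18×8.22 + 0.051×116 = 307.9
Vm = 25.2 · ln(8.1003) = 25.2 × (2.0919) = 52.72 mV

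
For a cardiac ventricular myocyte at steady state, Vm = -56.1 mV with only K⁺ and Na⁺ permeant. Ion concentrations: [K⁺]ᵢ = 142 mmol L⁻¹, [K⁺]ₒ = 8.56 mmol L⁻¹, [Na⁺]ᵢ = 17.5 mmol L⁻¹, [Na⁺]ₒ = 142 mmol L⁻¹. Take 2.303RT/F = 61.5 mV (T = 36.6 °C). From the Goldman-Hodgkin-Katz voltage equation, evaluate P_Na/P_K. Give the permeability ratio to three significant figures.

Let α = P_Na/P_K. GHK: Vm = 61.5·log₁₀[(Kₒ + α·Naₒ)/(Kᵢ + α·Naᵢ)].
10^(Vm/61.5) = 10^(-56.1/61.5) = 0.12241
So 0.12241·(Kᵢ + α·Naᵢ) = Kₒ + α·Naₒ → α = (0.12241·142.0 − 8.56) / (142.0 − 0.12241·17.5)
α = (17.38 − 8.56) / (142.0 − 2.142) = 8.822/139.9 = 0.06308

0.0631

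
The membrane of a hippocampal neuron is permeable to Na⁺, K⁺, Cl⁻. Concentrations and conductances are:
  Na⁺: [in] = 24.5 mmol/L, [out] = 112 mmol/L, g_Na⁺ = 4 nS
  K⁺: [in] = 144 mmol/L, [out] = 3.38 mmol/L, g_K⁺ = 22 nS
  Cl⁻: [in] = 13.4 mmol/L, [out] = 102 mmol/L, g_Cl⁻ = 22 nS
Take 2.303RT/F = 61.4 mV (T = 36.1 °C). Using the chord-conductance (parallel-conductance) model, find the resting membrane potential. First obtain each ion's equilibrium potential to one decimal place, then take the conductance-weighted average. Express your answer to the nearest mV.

-67 mV

E_Na⁺ = (61.4/1)·log₁₀(112/24.5) = 40.5 mV
E_K⁺ = (61.4/1)·log₁₀(3.38/144) = -100.0 mV
E_Cl⁻ = (61.4/-1)·log₁₀(102/13.4) = -54.1 mV
Vm = (Σ gᵢEᵢ)/(Σ gᵢ) = (4·40.5 + 22·-100.0 + 22·-54.1) / (4 + 22 + 22)
= -3228.20 / 48 = -67.25 mV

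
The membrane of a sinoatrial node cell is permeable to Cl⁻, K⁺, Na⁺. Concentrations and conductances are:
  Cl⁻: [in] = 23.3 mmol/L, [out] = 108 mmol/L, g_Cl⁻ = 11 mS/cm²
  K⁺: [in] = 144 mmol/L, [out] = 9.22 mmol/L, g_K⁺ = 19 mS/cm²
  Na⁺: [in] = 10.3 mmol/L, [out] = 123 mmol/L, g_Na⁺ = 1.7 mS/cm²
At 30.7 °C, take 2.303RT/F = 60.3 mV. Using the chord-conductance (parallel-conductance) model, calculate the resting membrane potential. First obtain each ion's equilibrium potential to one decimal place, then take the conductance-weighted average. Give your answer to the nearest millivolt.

-54 mV

E_Cl⁻ = (60.3/-1)·log₁₀(108/23.3) = -40.2 mV
E_K⁺ = (60.3/1)·log₁₀(9.22/144) = -72.0 mV
E_Na⁺ = (60.3/1)·log₁₀(123/10.3) = 64.9 mV
Vm = (Σ gᵢEᵢ)/(Σ gᵢ) = (11·-40.2 + 19·-72.0 + 1.7·64.9) / (11 + 19 + 1.7)
= -1699.87 / 31.7 = -53.62 mV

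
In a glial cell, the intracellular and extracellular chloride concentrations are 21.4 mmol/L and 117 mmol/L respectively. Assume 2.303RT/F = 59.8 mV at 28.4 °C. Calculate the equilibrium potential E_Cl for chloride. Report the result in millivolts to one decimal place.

-44.1 mV

E = (59.8/z) · log₁₀([Cl⁻]_out/[Cl⁻]_in) with z = -1.
For an anion, dividing by z = -1 reverses the sign.
= (59.8/-1) · log₁₀(117/21.4) = -59.80 · log₁₀(5.467)
= -59.80 · (0.7378) = -44.12 mV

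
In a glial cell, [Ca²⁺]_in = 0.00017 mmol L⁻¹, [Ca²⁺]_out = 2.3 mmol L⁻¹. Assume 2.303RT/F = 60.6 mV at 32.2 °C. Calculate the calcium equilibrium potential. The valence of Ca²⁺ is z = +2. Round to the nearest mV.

125 mV

E = (60.6/z) · log₁₀([Ca²⁺]_out/[Ca²⁺]_in) with z = +2.
= (60.6/2) · log₁₀(2.3/0.00017) = 30.30 · log₁₀(1.353e+04)
= 30.30 · (4.1313) = 125.18 mV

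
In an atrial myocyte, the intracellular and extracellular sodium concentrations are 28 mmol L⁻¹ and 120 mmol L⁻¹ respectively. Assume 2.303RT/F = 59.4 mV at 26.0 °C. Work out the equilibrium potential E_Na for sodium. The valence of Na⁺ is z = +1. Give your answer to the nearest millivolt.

38 mV

E = (59.4/z) · log₁₀([Na⁺]_out/[Na⁺]_in) with z = +1.
= (59.4/1) · log₁₀(120/28) = 59.40 · log₁₀(4.286)
= 59.40 · (0.6320) = 37.54 mV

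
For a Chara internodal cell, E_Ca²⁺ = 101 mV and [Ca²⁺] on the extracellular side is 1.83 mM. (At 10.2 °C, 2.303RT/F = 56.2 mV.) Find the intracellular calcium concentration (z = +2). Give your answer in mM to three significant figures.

Nernst: E = (56.2/2) · log₁₀([out]/[in]), so log₁₀([out]/[in]) = 101.0 × 2 / 56.2 = 3.5943.
[out]/[in] = 10^(3.5943) = 3929.
[in] = 1.83 / 3929 = 0.0004657 mM.

0.000466 mM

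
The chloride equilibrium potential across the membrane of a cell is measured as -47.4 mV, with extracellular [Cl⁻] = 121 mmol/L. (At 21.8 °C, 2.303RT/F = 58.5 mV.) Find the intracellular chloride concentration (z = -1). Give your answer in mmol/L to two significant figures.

Nernst: E = (58.5/-1) · log₁₀([out]/[in]), so log₁₀([out]/[in]) = -47.4 × -1 / 58.5 = 0.8103.
[out]/[in] = 10^(0.8103) = 6.46.
[in] = 121 / 6.46 = 18.73 mmol/L.

19 mmol/L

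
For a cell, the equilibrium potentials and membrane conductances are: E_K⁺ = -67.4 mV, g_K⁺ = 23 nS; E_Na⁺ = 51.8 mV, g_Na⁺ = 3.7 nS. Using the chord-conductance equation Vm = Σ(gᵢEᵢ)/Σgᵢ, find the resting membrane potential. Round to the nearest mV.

-51 mV

Σ gᵢEᵢ = 23·(-67.4) + 3.7·(51.8) = -1358.54
Σ gᵢ = 23 + 3.7 = 26.7
Vm = -1358.54 / 26.7 = -50.88 mV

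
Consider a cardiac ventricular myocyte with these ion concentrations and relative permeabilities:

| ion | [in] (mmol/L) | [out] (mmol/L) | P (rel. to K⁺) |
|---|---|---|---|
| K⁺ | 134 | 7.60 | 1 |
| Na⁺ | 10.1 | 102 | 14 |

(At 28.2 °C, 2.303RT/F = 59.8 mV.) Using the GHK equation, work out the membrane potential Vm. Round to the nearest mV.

Vm = 59.8 · log₁₀[(Σ P·[cation]ₒ + Σ P·[anion]ᵢ) / (Σ P·[cation]ᵢ + Σ P·[anion]ₒ)]
Numerator = 1×7.60 + 14×102 = 1436
Denominator = 1×134 + 14×10.1 = 275.4
Vm = 59.8 · log₁₀(5.2128) = 59.8 × (0.7171) = 42.88 mV

43 mV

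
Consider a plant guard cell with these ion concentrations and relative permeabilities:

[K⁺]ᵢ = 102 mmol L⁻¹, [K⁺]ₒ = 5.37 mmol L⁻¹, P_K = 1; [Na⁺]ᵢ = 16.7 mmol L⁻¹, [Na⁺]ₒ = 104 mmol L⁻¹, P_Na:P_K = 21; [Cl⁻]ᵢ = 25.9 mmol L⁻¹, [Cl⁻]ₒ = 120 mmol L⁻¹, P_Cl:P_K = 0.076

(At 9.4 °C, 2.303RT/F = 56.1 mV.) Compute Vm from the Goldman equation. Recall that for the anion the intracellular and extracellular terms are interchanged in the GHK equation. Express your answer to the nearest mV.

38 mV

Vm = 56.1 · log₁₀[(Σ P·[cation]ₒ + Σ P·[anion]ᵢ) / (Σ P·[cation]ᵢ + Σ P·[anion]ₒ)]
Numerator = 1×5.37 + 21×104 + 0.076×25.9 = 2191
Denominator = 1×102 + 21×16.7 + 0.076×120 = 461.8
Vm = 56.1 · log₁₀(4.745) = 56.1 × (0.6762) = 37.94 mV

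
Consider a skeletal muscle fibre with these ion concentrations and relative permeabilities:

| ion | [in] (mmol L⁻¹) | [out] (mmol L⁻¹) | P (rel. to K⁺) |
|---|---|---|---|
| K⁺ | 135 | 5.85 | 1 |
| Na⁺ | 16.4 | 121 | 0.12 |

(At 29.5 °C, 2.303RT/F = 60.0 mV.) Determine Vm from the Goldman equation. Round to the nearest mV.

Vm = 60.0 · log₁₀[(Σ P·[cation]ₒ + Σ P·[anion]ᵢ) / (Σ P·[cation]ᵢ + Σ P·[anion]ₒ)]
Numerator = 1×5.85 + 0.12×121 = 20.37
Denominator = 1×135 + 0.12×16.4 = 137
Vm = 60.0 · log₁₀(0.14872) = 60.0 × (-0.8276) = -49.66 mV

-50 mV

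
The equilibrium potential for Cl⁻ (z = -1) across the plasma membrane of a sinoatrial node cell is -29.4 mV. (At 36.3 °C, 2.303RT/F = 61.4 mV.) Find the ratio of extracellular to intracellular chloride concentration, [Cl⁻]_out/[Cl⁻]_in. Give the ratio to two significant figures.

3.0

log₁₀([out]/[in]) = E·z/(61.4) = -29.4 × -1 / 61.4 = 0.4788
[out]/[in] = 10^(0.4788) = 3.012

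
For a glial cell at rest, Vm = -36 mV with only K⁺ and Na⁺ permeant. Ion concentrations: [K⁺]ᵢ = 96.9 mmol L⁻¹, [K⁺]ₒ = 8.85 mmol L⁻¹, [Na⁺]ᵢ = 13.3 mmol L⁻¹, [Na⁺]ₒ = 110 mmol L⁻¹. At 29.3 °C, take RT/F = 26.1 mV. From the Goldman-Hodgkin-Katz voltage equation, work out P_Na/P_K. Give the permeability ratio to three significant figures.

Let α = P_Na/P_K. GHK: Vm = 26.1·ln[(Kₒ + α·Naₒ)/(Kᵢ + α·Naᵢ)].
e^(Vm/26.1) = e^(-36.0/26.1) = 0.25175
So 0.25175·(Kᵢ + α·Naᵢ) = Kₒ + α·Naₒ → α = (0.25175·96.9 − 8.85) / (110.0 − 0.25175·13.3)
α = (24.39 − 8.85) / (110.0 − 3.348) = 15.54/106.7 = 0.1458

0.146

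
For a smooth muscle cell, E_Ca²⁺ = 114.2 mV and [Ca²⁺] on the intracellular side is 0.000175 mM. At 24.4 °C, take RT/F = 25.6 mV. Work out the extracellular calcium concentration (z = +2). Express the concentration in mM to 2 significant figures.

Nernst: E = (25.6/2) · ln([out]/[in]), so ln([out]/[in]) = 114.2 × 2 / 25.6 = 8.9219.
[out]/[in] = e^(8.9219) = 7494.
[out] = 7494 × 0.000175 = 1.311 mM.

1.3 mM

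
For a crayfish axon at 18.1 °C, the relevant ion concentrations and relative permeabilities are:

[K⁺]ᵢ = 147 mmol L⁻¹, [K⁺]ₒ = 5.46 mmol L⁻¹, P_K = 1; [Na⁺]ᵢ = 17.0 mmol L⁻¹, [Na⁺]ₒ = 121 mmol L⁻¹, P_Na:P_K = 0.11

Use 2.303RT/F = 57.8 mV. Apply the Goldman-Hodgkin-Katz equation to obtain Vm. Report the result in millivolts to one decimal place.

Vm = 57.8 · log₁₀[(Σ P·[cation]ₒ + Σ P·[anion]ᵢ) / (Σ P·[cation]ᵢ + Σ P·[anion]ₒ)]
Numerator = 1×5.46 + 0.11×121 = 18.77
Denominator = 1×147 + 0.11×17.0 = 148.9
Vm = 57.8 · log₁₀(0.12608) = 57.8 × (-0.8993) = -51.98 mV

-52.0 mV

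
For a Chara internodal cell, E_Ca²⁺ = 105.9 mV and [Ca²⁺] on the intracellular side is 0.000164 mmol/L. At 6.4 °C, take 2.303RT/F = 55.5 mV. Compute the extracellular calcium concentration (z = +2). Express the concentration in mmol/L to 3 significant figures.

1.07 mmol/L

Nernst: E = (55.5/2) · log₁₀([out]/[in]), so log₁₀([out]/[in]) = 105.9 × 2 / 55.5 = 3.8162.
[out]/[in] = 10^(3.8162) = 6550.
[out] = 6550 × 0.000164 = 1.074 mmol/L.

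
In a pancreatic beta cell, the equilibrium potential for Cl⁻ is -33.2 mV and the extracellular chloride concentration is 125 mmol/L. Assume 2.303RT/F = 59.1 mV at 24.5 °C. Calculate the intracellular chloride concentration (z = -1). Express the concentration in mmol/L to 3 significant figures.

34.3 mmol/L

Nernst: E = (59.1/-1) · log₁₀([out]/[in]), so log₁₀([out]/[in]) = -33.2 × -1 / 59.1 = 0.5618.
[out]/[in] = 10^(0.5618) = 3.646.
[in] = 125 / 3.646 = 34.29 mmol/L.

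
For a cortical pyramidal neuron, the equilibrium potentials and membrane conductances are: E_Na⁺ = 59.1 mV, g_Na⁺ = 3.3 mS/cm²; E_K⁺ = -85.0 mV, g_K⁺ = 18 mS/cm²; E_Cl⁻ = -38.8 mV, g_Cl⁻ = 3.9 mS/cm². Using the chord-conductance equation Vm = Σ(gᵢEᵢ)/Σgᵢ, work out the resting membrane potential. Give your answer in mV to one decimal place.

Σ gᵢEᵢ = 3.3·(59.1) + 18·(-85.0) + 3.9·(-38.8) = -1486.29
Σ gᵢ = 3.3 + 18 + 3.9 = 25.2
Vm = -1486.29 / 25.2 = -58.98 mV

-59.0 mV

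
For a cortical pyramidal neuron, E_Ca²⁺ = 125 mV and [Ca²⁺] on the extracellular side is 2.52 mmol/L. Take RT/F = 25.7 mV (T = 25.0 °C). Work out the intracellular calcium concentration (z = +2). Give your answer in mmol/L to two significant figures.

Nernst: E = (25.7/2) · ln([out]/[in]), so ln([out]/[in]) = 125.0 × 2 / 25.7 = 9.7276.
[out]/[in] = e^(9.7276) = 1.677e+04.
[in] = 2.52 / 1.677e+04 = 0.0001502 mmol/L.

0.00015 mmol/L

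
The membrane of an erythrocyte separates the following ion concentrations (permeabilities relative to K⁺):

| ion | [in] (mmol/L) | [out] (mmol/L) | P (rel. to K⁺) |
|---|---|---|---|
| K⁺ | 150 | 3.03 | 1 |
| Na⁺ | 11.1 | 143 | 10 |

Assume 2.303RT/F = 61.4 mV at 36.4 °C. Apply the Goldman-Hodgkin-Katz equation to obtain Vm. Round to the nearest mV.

Vm = 61.4 · log₁₀[(Σ P·[cation]ₒ + Σ P·[anion]ᵢ) / (Σ P·[cation]ᵢ + Σ P·[anion]ₒ)]
Numerator = 1×3.03 + 10×143 = 1433
Denominator = 1×150 + 10×11.1 = 261
Vm = 61.4 · log₁₀(5.4905) = 61.4 × (0.7396) = 45.41 mV

45 mV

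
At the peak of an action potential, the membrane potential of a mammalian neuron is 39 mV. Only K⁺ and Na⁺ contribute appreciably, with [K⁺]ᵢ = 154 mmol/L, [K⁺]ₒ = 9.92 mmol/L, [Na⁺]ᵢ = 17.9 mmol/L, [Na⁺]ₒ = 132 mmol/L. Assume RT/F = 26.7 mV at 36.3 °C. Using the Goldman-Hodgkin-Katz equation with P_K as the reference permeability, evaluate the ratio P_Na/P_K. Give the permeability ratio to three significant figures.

11.9

Let α = P_Na/P_K. GHK: Vm = 26.7·ln[(Kₒ + α·Naₒ)/(Kᵢ + α·Naᵢ)].
e^(Vm/26.7) = e^(39.0/26.7) = 4.3089
So 4.3089·(Kᵢ + α·Naᵢ) = Kₒ + α·Naₒ → α = (4.3089·154.0 − 9.92) / (132.0 − 4.3089·17.9)
α = (663.6 − 9.92) / (132.0 − 77.13) = 653.6/54.87 = 11.91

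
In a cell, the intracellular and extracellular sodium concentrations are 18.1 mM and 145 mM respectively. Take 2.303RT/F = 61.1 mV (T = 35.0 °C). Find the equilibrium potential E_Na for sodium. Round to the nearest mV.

55 mV

E = (61.1/z) · log₁₀([Na⁺]_out/[Na⁺]_in) with z = +1.
= (61.1/1) · log₁₀(145/18.1) = 61.10 · log₁₀(8.011)
= 61.10 · (0.9037) = 55.22 mV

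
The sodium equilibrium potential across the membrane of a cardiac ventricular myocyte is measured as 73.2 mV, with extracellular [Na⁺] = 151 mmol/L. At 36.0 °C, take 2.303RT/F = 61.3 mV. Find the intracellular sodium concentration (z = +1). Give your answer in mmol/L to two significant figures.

9.7 mmol/L

Nernst: E = (61.3/1) · log₁₀([out]/[in]), so log₁₀([out]/[in]) = 73.2 × 1 / 61.3 = 1.1941.
[out]/[in] = 10^(1.1941) = 15.64.
[in] = 151 / 15.64 = 9.657 mmol/L.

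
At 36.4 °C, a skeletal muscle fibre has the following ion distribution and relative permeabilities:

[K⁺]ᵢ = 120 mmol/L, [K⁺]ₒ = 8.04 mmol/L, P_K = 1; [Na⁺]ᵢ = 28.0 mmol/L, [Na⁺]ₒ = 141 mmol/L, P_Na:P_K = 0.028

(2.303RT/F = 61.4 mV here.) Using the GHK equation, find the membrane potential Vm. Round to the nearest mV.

Vm = 61.4 · log₁₀[(Σ P·[cation]ₒ + Σ P·[anion]ᵢ) / (Σ P·[cation]ᵢ + Σ P·[anion]ₒ)]
Numerator = 1×8.04 + 0.028×141 = 11.99
Denominator = 1×120 + 0.028×28.0 = 120.8
Vm = 61.4 · log₁₀(0.099252) = 61.4 × (-1.0033) = -61.60 mV

-62 mV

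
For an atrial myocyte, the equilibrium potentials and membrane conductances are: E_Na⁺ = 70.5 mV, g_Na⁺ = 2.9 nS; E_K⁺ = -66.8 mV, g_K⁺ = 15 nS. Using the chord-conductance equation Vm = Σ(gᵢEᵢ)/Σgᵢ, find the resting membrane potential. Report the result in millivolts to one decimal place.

-44.6 mV

Σ gᵢEᵢ = 2.9·(70.5) + 15·(-66.8) = -797.55
Σ gᵢ = 2.9 + 15 = 17.9
Vm = -797.55 / 17.9 = -44.56 mV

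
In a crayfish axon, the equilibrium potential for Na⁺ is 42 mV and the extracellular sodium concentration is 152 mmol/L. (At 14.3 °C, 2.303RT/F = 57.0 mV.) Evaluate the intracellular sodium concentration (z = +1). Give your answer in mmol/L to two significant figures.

28 mmol/L

Nernst: E = (57.0/1) · log₁₀([out]/[in]), so log₁₀([out]/[in]) = 42.0 × 1 / 57.0 = 0.7368.
[out]/[in] = 10^(0.7368) = 5.456.
[in] = 152 / 5.456 = 27.86 mmol/L.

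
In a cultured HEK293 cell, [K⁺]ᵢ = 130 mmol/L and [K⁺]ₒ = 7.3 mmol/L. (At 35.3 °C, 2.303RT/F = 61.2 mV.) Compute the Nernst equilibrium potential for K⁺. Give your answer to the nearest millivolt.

E = (61.2/z) · log₁₀([K⁺]_out/[K⁺]_in) with z = +1.
= (61.2/1) · log₁₀(7.3/130) = 61.20 · log₁₀(0.05615)
= 61.20 · (-1.2506) = -76.54 mV

-77 mV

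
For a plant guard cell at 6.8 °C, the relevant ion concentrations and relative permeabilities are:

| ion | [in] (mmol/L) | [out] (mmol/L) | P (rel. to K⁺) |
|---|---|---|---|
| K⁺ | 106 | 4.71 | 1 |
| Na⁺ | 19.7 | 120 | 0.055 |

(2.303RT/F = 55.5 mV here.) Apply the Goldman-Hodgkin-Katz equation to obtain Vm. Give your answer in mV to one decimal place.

Vm = 55.5 · log₁₀[(Σ P·[cation]ₒ + Σ P·[anion]ᵢ) / (Σ P·[cation]ᵢ + Σ P·[anion]ₒ)]
Numerator = 1×4.71 + 0.055×120 = 11.31
Denominator = 1×106 + 0.055×19.7 = 107.1
Vm = 55.5 · log₁₀(0.10562) = 55.5 × (-0.9763) = -54.18 mV

-54.2 mV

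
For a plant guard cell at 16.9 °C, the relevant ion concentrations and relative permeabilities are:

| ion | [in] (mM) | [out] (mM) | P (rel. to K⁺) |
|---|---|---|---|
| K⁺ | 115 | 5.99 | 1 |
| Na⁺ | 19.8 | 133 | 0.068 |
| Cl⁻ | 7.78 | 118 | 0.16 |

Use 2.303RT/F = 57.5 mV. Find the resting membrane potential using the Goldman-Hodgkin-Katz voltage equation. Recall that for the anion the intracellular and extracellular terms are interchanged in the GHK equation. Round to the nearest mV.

Vm = 57.5 · log₁₀[(Σ P·[cation]ₒ + Σ P·[anion]ᵢ) / (Σ P·[cation]ᵢ + Σ P·[anion]ₒ)]
Numerator = 1×5.99 + 0.068×133 + 0.16×7.78 = 16.28
Denominator = 1×115 + 0.068×19.8 + 0.16×118 = 135.2
Vm = 57.5 · log₁₀(0.12038) = 57.5 × (-0.9194) = -52.87 mV

-53 mV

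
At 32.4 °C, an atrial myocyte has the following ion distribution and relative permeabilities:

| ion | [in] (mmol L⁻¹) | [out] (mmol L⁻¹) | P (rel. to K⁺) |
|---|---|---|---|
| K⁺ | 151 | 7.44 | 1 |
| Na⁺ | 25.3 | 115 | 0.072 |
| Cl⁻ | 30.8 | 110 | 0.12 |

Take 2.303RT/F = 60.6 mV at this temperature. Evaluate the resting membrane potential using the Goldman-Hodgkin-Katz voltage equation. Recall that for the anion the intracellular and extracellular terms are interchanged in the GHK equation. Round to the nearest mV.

Vm = 60.6 · log₁₀[(Σ P·[cation]ₒ + Σ P·[anion]ᵢ) / (Σ P·[cation]ᵢ + Σ P·[anion]ₒ)]
Numerator = 1×7.44 + 0.072×115 + 0.12×30.8 = 19.42
Denominator = 1×151 + 0.072×25.3 + 0.12×110 = 166
Vm = 60.6 · log₁₀(0.11695) = 60.6 × (-0.9320) = -56.48 mV

-56 mV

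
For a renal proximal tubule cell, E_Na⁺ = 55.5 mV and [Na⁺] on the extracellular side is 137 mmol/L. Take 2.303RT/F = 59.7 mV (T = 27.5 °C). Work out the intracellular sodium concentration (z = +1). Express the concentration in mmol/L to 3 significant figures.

Nernst: E = (59.7/1) · log₁₀([out]/[in]), so log₁₀([out]/[in]) = 55.5 × 1 / 59.7 = 0.9296.
[out]/[in] = 10^(0.9296) = 8.504.
[in] = 137 / 8.504 = 16.11 mmol/L.

16.1 mmol/L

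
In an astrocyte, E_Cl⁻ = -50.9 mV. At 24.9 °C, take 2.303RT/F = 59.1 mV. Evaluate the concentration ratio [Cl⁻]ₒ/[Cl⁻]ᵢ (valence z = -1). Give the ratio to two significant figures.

7.3

log₁₀([out]/[in]) = E·z/(59.1) = -50.9 × -1 / 59.1 = 0.8613
[out]/[in] = 10^(0.8613) = 7.265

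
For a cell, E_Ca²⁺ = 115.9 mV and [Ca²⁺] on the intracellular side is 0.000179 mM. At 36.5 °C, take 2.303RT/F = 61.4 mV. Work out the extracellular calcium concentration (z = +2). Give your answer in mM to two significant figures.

Nernst: E = (61.4/2) · log₁₀([out]/[in]), so log₁₀([out]/[in]) = 115.9 × 2 / 61.4 = 3.7752.
[out]/[in] = 10^(3.7752) = 5960.
[out] = 5960 × 0.000179 = 1.067 mM.

1.1 mM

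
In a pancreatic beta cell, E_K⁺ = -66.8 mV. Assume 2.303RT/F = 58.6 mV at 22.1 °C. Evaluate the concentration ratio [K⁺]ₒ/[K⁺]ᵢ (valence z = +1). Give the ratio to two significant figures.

0.072

log₁₀([out]/[in]) = E·z/(58.6) = -66.8 × 1 / 58.6 = -1.1399
[out]/[in] = 10^(-1.1399) = 0.07245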